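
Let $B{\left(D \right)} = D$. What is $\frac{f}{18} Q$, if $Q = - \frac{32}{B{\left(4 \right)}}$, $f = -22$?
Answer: $\frac{88}{9} \approx 9.7778$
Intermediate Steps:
$Q = -8$ ($Q = - \frac{32}{4} = \left(-32\right) \frac{1}{4} = -8$)
$\frac{f}{18} Q = \frac{1}{18} \left(-22\right) \left(-8\right) = \left(- \frac{11}{9}\right) \left(-8\right) = \frac{88}{9}$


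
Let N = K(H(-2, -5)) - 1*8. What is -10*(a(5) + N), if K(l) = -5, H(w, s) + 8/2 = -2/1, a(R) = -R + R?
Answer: 130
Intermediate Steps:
a(R) = 0
H(w, s) = -6 (H(w, s) = -4 - 2/1 = -4 - 2*1 = -4 - 2 = -6)
N = -13 (N = -5 - 1*8 = -5 - 8 = -13)
-10*(a(5) + N) = -10*(0 - 13) = -10*(-13) = 130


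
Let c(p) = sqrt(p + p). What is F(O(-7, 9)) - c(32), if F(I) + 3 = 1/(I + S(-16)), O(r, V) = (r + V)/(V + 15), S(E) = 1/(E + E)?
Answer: 41/5 ≈ 8.2000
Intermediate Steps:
S(E) = 1/(2*E)
O(r, V) = (V + r)/(15 + V)
F(I) = -3 + 1/(-1/32 + I) (F(I) = -3 + 1/(I + (1/2)/(-16)) = -3 + 1/(I + (1/2)*(-1/16)) = -3 + 1/(I - 1/32) = -3 + 1/(-1/32 + I))
c(p) = sqrt(2)*sqrt(p) (c(p) = sqrt(2*p) = sqrt(2)*sqrt(p))
F(O(-7, 9)) - c(32) = (35 - 96*(9 - 7)/(15 + 9))/(-1 + 32*((9 - 7)/(15 + 9))) - sqrt(2)*sqrt(32) = (35 - 96*2/24)/(-1 + 32*(2/24)) - sqrt(2)*4*sqrt(2) = (35 - 4*2)/(-1 + 32*((1/24)*2)) - 1*8 = (35 - 96*1/12)/(-1 + 32*(1/12)) - 8 = (35 - 8)/(-1 + 8/3) - 8 = 27/(5/3) - 8 = (3/5)*27 - 8 = 81/5 - 8 = 41/5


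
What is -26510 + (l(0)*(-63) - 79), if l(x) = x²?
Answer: -26589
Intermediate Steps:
-26510 + (l(0)*(-63) - 79) = -26510 + (0²*(-63) - 79) = -26510 + (0*(-63) - 79) = -26510 + (0 - 79) = -26510 - 79 = -26589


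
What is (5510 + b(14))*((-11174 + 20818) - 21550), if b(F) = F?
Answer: -65768744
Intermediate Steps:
(5510 + b(14))*((-11174 + 20818) - 21550) = (5510 + 14)*((-11174 + 20818) - 21550) = 5524*(9644 - 21550) = 5524*(-11906) = -65768744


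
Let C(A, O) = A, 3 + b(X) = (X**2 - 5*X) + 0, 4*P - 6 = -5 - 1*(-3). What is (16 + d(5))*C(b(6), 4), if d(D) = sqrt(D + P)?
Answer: 48 + 3*sqrt(6) ≈ 55.348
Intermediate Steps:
P = 1 (P = 3/2 + (-5 - 1*(-3))/4 = 3/2 + (-5 + 3)/4 = 3/2 + (1/4)*(-2) = 3/2 - 1/2 = 1)
d(D) = sqrt(1 + D) (d(D) = sqrt(D + 1) = sqrt(1 + D))
b(X) = -3 + X**2 - 5*X (b(X) = -3 + ((X**2 - 5*X) + 0) = -3 + (X**2 - 5*X) = -3 + X**2 - 5*X)
(16 + d(5))*C(b(6), 4) = (16 + sqrt(1 + 5))*(-3 + 6**2 - 5*6) = (16 + sqrt(6))*(-3 + 36 - 30) = (16 + sqrt(6))*3 = 48 + 3*sqrt(6)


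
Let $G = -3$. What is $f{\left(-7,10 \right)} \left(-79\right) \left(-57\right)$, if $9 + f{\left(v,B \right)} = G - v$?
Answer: $-22515$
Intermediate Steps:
$f{\left(v,B \right)} = -12 - v$ ($f{\left(v,B \right)} = -9 - \left(3 + v\right) = -12 - v$)
$f{\left(-7,10 \right)} \left(-79\right) \left(-57\right) = \left(-12 - -7\right) \left(-79\right) \left(-57\right) = \left(-12 + 7\right) \left(-79\right) \left(-57\right) = \left(-5\right) \left(-79\right) \left(-57\right) = 395 \left(-57\right) = -22515$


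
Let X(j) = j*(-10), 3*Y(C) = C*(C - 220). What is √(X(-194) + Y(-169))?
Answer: √214683/3 ≈ 154.45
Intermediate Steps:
Y(C) = C*(-220 + C)/3 (Y(C) = (C*(C - 220))/3 = (C*(-220 + C))/3 = C*(-220 + C)/3)
X(j) = -10*j
√(X(-194) + Y(-169)) = √(-10*(-194) + (⅓)*(-169)*(-220 - 169)) = √(1940 + (⅓)*(-169)*(-389)) = √(1940 + 65741/3) = √(71561/3) = √214683/3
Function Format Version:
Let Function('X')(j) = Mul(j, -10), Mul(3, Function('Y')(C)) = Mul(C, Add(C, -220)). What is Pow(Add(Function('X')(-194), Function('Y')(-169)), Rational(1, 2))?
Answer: Mul(Rational(1, 3), Pow(214683, Rational(1, 2))) ≈ 154.45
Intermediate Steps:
Function('Y')(C) = Mul(Rational(1, 3), C, Add(-220, C)) (Function('Y')(C) = Mul(Rational(1, 3), Mul(C, Add(C, -220))) = Mul(Rational(1, 3), Mul(C, Add(-220, C))) = Mul(Rational(1, 3), C, Add(-220, C)))
Function('X')(j) = Mul(-10, j)
Pow(Add(Function('X')(-194), Function('Y')(-169)), Rational(1, 2)) = Pow(Add(Mul(-10, -194), Mul(Rational(1, 3), -169, Add(-220, -169))), Rational(1, 2)) = Pow(Add(1940, Mul(Rational(1, 3), -169, -389)), Rational(1, 2)) = Pow(Add(1940, Rational(65741, 3)), Rational(1, 2)) = Pow(Rational(71561, 3), Rational(1, 2)) = Mul(Rational(1, 3), Pow(214683, Rational(1, 2)))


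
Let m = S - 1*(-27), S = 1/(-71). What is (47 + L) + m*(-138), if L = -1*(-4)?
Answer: -260787/71 ≈ -3673.1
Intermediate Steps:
S = -1/71 ≈ -0.014085
L = 4
m = 1916/71 (m = -1/71 - 1*(-27) = -1/71 + 27 = 1916/71 ≈ 26.986)
(47 + L) + m*(-138) = (47 + 4) + (1916/71)*(-138) = 51 - 264408/71 = -260787/71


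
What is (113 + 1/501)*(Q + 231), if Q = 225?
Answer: 8605328/167 ≈ 51529.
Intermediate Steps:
(113 + 1/501)*(Q + 231) = (113 + 1/501)*(225 + 231) = (113 + 1/501)*456 = (56614/501)*456 = 8605328/167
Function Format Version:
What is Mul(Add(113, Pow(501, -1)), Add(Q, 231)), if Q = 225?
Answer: Rational(8605328, 167) ≈ 51529.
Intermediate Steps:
Mul(Add(113, Pow(501, -1)), Add(Q, 231)) = Mul(Add(113, Pow(501, -1)), Add(225, 231)) = Mul(Add(113, Rational(1, 501)), 456) = Mul(Rational(56614, 501), 456) = Rational(8605328, 167)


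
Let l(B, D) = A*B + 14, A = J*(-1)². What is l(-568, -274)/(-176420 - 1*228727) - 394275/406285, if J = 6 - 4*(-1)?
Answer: -31487464523/32921029779 ≈ -0.95645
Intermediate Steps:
J = 10 (J = 6 + 4 = 10)
A = 10 (A = 10*(-1)² = 10*1 = 10)
l(B, D) = 14 + 10*B (l(B, D) = 10*B + 14 = 14 + 10*B)
l(-568, -274)/(-176420 - 1*228727) - 394275/406285 = (14 + 10*(-568))/(-176420 - 1*228727) - 394275/406285 = (14 - 5680)/(-176420 - 228727) - 394275*1/406285 = -5666/(-405147) - 78855/81257 = -5666*(-1/405147) - 78855/81257 = 5666/405147 - 78855/81257 = -31487464523/32921029779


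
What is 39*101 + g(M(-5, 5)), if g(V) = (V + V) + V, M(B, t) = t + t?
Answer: 3969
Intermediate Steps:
M(B, t) = 2*t
g(V) = 3*V (g(V) = 2*V + V = 3*V)
39*101 + g(M(-5, 5)) = 39*101 + 3*(2*5) = 3939 + 3*10 = 3939 + 30 = 3969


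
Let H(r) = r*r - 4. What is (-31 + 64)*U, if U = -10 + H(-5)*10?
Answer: 6600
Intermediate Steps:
H(r) = -4 + r² (H(r) = r² - 4 = -4 + r²)
U = 200 (U = -10 + (-4 + (-5)²)*10 = -10 + (-4 + 25)*10 = -10 + 21*10 = -10 + 210 = 200)
(-31 + 64)*U = (-31 + 64)*200 = 33*200 = 6600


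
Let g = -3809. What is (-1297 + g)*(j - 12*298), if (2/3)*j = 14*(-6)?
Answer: 18902412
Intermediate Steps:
j = -126 (j = 3*(14*(-6))/2 = (3/2)*(-84) = -126)
(-1297 + g)*(j - 12*298) = (-1297 - 3809)*(-126 - 12*298) = -5106*(-126 - 3576) = -5106*(-3702) = 18902412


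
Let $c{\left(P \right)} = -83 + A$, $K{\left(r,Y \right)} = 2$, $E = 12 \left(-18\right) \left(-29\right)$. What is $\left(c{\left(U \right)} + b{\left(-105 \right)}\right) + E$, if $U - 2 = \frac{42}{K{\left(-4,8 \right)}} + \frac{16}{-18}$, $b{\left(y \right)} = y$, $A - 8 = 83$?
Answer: $6167$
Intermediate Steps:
$A = 91$ ($A = 8 + 83 = 91$)
$E = 6264$ ($E = \left(-216\right) \left(-29\right) = 6264$)
$U = \frac{199}{9}$ ($U = 2 + \left(\frac{42}{2} + \frac{16}{-18}\right) = 2 + \left(42 \cdot \frac{1}{2} + 16 \left(- \frac{1}{18}\right)\right) = 2 + \left(21 - \frac{8}{9}\right) = 2 + \frac{181}{9} = \frac{199}{9} \approx 22.111$)
$c{\left(P \right)} = 8$ ($c{\left(P \right)} = -83 + 91 = 8$)
$\left(c{\left(U \right)} + b{\left(-105 \right)}\right) + E = \left(8 - 105\right) + 6264 = -97 + 6264 = 6167$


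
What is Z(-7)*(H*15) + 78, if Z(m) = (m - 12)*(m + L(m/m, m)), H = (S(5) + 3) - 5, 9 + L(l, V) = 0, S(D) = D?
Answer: 13758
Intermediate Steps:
L(l, V) = -9 (L(l, V) = -9 + 0 = -9)
H = 3 (H = (5 + 3) - 5 = 8 - 5 = 3)
Z(m) = (-12 + m)*(-9 + m) (Z(m) = (m - 12)*(m - 9) = (-12 + m)*(-9 + m))
Z(-7)*(H*15) + 78 = (108 + (-7)² - 21*(-7))*(3*15) + 78 = (108 + 49 + 147)*45 + 78 = 304*45 + 78 = 13680 + 78 = 13758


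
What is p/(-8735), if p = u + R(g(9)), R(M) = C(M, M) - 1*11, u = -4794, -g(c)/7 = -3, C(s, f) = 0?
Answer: 961/1747 ≈ 0.55009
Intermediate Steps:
g(c) = 21 (g(c) = -7*(-3) = 21)
R(M) = -11 (R(M) = 0 - 1*11 = 0 - 11 = -11)
p = -4805 (p = -4794 - 11 = -4805)
p/(-8735) = -4805/(-8735) = -4805*(-1/8735) = 961/1747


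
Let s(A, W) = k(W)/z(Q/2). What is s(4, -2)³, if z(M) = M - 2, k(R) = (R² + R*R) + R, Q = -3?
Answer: -1728/343 ≈ -5.0379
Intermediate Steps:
k(R) = R + 2*R² (k(R) = (R² + R²) + R = 2*R² + R = R + 2*R²)
z(M) = -2 + M
s(A, W) = -2*W*(1 + 2*W)/7 (s(A, W) = (W*(1 + 2*W))/(-2 - 3/2) = (W*(1 + 2*W))/(-7/2) = (W*(1 + 2*W))*(-2/7) = -2*W*(1 + 2*W)/7)
s(4, -2)³ = (-2/7*(-2)*(1 + 2*(-2)))³ = (-2/7*(-2)*(1 - 4))³ = (-2/7*(-2)*(-3))³ = (-12/7)³ = -1728/343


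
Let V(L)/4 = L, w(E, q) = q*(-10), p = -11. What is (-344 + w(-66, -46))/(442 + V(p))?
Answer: 58/199 ≈ 0.29146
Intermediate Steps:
w(E, q) = -10*q
V(L) = 4*L
(-344 + w(-66, -46))/(442 + V(p)) = (-344 - 10*(-46))/(442 + 4*(-11)) = (-344 + 460)/(442 - 44) = 116/398 = 116*(1/398) = 58/199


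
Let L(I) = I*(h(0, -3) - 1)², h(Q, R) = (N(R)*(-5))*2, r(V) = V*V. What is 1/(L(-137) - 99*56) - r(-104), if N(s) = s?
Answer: -1306150977/120761 ≈ -10816.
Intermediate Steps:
r(V) = V²
h(Q, R) = -10*R (h(Q, R) = (R*(-5))*2 = -5*R*2 = -10*R)
L(I) = 841*I (L(I) = I*(-10*(-3) - 1)² = I*(30 - 1)² = I*29² = I*841 = 841*I)
1/(L(-137) - 99*56) - r(-104) = 1/(841*(-137) - 99*56) - 1*(-104)² = 1/(-115217 - 5544) - 1*10816 = 1/(-120761) - 10816 = -1/120761 - 10816 = -1306150977/120761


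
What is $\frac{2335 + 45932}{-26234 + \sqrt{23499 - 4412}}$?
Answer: $- \frac{422078826}{229401223} - \frac{16089 \sqrt{19087}}{229401223} \approx -1.8496$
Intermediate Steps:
$\frac{2335 + 45932}{-26234 + \sqrt{23499 - 4412}} = \frac{48267}{-26234 + \sqrt{19087}}$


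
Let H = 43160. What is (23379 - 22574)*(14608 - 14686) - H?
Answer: -105950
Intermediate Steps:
(23379 - 22574)*(14608 - 14686) - H = (23379 - 22574)*(14608 - 14686) - 1*43160 = 805*(-78) - 43160 = -62790 - 43160 = -105950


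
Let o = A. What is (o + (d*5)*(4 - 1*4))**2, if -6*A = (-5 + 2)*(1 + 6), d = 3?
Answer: 49/4 ≈ 12.250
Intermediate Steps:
A = 7/2 (A = -(-5 + 2)*(1 + 6)/6 = -(-1)*7/2 = -1/6*(-21) = 7/2 ≈ 3.5000)
o = 7/2 ≈ 3.5000
(o + (d*5)*(4 - 1*4))**2 = (7/2 + (3*5)*(4 - 1*4))**2 = (7/2 + 15*(4 - 4))**2 = (7/2 + 15*0)**2 = (7/2 + 0)**2 = (7/2)**2 = 49/4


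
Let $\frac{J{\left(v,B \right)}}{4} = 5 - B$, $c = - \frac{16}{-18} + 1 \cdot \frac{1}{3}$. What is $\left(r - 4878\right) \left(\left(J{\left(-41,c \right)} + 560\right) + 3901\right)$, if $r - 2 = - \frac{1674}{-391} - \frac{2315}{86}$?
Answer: $- \frac{6635808729445}{302634} \approx -2.1927 \cdot 10^{7}$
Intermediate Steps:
$c = \frac{11}{9}$ ($c = \left(-16\right) \left(- \frac{1}{18}\right) + 1 \cdot \frac{1}{3} = \frac{8}{9} + \frac{1}{3} = \frac{11}{9} \approx 1.2222$)
$J{\left(v,B \right)} = 20 - 4 B$ ($J{\left(v,B \right)} = 4 \left(5 - B\right) = 20 - 4 B$)
$r = - \frac{693949}{33626}$ ($r = 2 - \left(- \frac{1674}{391} + \frac{2315}{86}\right) = 2 - \frac{761201}{33626} = - \frac{693949}{33626} \approx -20.637$)
$\left(r - 4878\right) \left(\left(J{\left(-41,c \right)} + 560\right) + 3901\right) = \left(- \frac{693949}{33626} - 4878\right) \left(\left(\left(20 - \frac{44}{9}\right) + 560\right) + 3901\right) = - \frac{164721577 \left(\left(\left(20 - \frac{44}{9}\right) + 560\right) + 3901\right)}{33626} = - \frac{164721577 \left(\left(\frac{136}{9} + 560\right) + 3901\right)}{33626} = - \frac{164721577 \left(\frac{5176}{9} + 3901\right)}{33626} = \left(- \frac{164721577}{33626}\right) \frac{40285}{9} = - \frac{6635808729445}{302634}$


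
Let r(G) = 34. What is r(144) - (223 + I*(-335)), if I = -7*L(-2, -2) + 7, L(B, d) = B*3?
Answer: 16226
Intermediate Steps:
L(B, d) = 3*B
I = 49 (I = -21*(-2) + 7 = -7*(-6) + 7 = 42 + 7 = 49)
r(144) - (223 + I*(-335)) = 34 - (223 + 49*(-335)) = 34 - (223 - 16415) = 34 - 1*(-16192) = 34 + 16192 = 16226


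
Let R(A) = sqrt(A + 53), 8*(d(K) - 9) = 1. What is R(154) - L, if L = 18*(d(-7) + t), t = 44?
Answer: -3825/4 + 3*sqrt(23) ≈ -941.86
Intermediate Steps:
d(K) = 73/8 (d(K) = 9 + (1/8)*1 = 9 + 1/8 = 73/8)
R(A) = sqrt(53 + A)
L = 3825/4 (L = 18*(73/8 + 44) = 18*(425/8) = 3825/4 ≈ 956.25)
R(154) - L = sqrt(53 + 154) - 1*3825/4 = sqrt(207) - 3825/4 = 3*sqrt(23) - 3825/4 = -3825/4 + 3*sqrt(23)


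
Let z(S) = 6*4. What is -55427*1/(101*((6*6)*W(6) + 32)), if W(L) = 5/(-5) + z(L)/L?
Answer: -55427/14140 ≈ -3.9199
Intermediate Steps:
z(S) = 24
W(L) = -1 + 24/L (W(L) = 5/(-5) + 24/L = 5*(-1/5) + 24/L = -1 + 24/L)
-55427*1/(101*((6*6)*W(6) + 32)) = -55427*1/(101*((6*6)*((24 - 1*6)/6) + 32)) = -55427*1/(101*(36*((24 - 6)/6) + 32)) = -55427*1/(101*(36*((1/6)*18) + 32)) = -55427*1/(101*(36*3 + 32)) = -55427*1/(101*(108 + 32)) = -55427/(140*101) = -55427/14140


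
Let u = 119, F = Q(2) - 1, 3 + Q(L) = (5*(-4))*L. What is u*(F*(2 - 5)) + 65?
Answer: 15773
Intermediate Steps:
Q(L) = -3 - 20*L (Q(L) = -3 + (5*(-4))*L = -3 - 20*L)
F = -44 (F = (-3 - 20*2) - 1 = (-3 - 40) - 1 = -43 - 1 = -44)
u*(F*(2 - 5)) + 65 = 119*(-44*(2 - 5)) + 65 = 119*(-44*(-3)) + 65 = 119*132 + 65 = 15708 + 65 = 15773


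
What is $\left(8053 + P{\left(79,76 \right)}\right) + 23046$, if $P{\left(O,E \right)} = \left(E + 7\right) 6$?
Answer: $31597$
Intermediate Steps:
$P{\left(O,E \right)} = 42 + 6 E$ ($P{\left(O,E \right)} = \left(7 + E\right) 6 = 42 + 6 E$)
$\left(8053 + P{\left(79,76 \right)}\right) + 23046 = \left(8053 + \left(42 + 6 \cdot 76\right)\right) + 23046 = \left(8053 + \left(42 + 456\right)\right) + 23046 = \left(8053 + 498\right) + 23046 = 8551 + 23046 = 31597$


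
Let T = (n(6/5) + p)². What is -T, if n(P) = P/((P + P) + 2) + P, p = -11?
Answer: -274576/3025 ≈ -90.769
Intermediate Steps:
n(P) = P + P/(2 + 2*P) (n(P) = P/(2*P + 2) + P = P/(2 + 2*P) + P = P + P/(2 + 2*P))
T = 274576/3025 (T = ((6/5)*(3 + 2*(6/5))/(2*(1 + 6/5)) - 11)² = ((6*(⅕))*(3 + 2*(6*(⅕)))/(2*(1 + 6*(⅕))) - 11)² = ((½)*(6/5)*(3 + 2*(6/5))/(1 + 6/5) - 11)² = ((½)*(6/5)*(3 + 12/5)/(11/5) - 11)² = ((½)*(6/5)*(5/11)*(27/5) - 11)² = (81/55 - 11)² = (-524/55)² = 274576/3025 ≈ 90.769)
-T = -1*274576/3025 = -274576/3025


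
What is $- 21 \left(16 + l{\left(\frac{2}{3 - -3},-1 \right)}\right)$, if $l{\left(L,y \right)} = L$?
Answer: $-343$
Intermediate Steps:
$- 21 \left(16 + l{\left(\frac{2}{3 - -3},-1 \right)}\right) = - 21 \left(16 + \frac{2}{3 - -3}\right) = - 21 \left(16 + \frac{2}{3 + 3}\right) = - 21 \left(16 + \frac{2}{6}\right) = - 21 \left(16 + 2 \cdot \frac{1}{6}\right) = - 21 \left(16 + \frac{1}{3}\right) = \left(-21\right) \frac{49}{3} = -343$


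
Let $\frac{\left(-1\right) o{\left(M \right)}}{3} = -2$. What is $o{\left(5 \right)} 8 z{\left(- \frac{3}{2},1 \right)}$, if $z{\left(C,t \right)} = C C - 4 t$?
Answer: $-84$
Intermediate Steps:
$o{\left(M \right)} = 6$ ($o{\left(M \right)} = \left(-3\right) \left(-2\right) = 6$)
$z{\left(C,t \right)} = C^{2} - 4 t$
$o{\left(5 \right)} 8 z{\left(- \frac{3}{2},1 \right)} = 6 \cdot 8 \left(\left(- \frac{3}{2}\right)^{2} - 4\right) = 48 \left(\left(\left(-3\right) \frac{1}{2}\right)^{2} - 4\right) = 48 \left(\left(- \frac{3}{2}\right)^{2} - 4\right) = 48 \left(\frac{9}{4} - 4\right) = 48 \left(- \frac{7}{4}\right) = -84$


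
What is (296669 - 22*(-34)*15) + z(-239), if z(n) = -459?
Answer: 307430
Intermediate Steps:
(296669 - 22*(-34)*15) + z(-239) = (296669 - 22*(-34)*15) - 459 = (296669 + 748*15) - 459 = (296669 + 11220) - 459 = 307889 - 459 = 307430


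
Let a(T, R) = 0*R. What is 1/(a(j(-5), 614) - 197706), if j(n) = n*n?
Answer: -1/197706 ≈ -5.0580e-6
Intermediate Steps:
j(n) = n**2
a(T, R) = 0
1/(a(j(-5), 614) - 197706) = 1/(0 - 197706) = 1/(-197706) = -1/197706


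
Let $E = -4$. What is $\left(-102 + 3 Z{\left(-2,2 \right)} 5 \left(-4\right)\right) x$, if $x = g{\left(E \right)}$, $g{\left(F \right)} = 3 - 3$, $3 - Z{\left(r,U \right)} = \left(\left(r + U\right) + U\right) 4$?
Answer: $0$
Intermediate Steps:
$Z{\left(r,U \right)} = 3 - 8 U - 4 r$ ($Z{\left(r,U \right)} = 3 - \left(\left(r + U\right) + U\right) 4 = 3 - \left(\left(U + r\right) + U\right) 4 = 3 - \left(r + 2 U\right) 4 = 3 - \left(4 r + 8 U\right) = 3 - 8 U - 4 r$)
$g{\left(F \right)} = 0$
$x = 0$
$\left(-102 + 3 Z{\left(-2,2 \right)} 5 \left(-4\right)\right) x = \left(-102 + 3 \left(3 - 16 - -8\right) 5 \left(-4\right)\right) 0 = \left(-102 + 3 \left(3 - 16 + 8\right) 5 \left(-4\right)\right) 0 = \left(-102 + 3 \left(-5\right) 5 \left(-4\right)\right) 0 = \left(-102 + \left(-15\right) 5 \left(-4\right)\right) 0 = \left(-102 - -300\right) 0 = \left(-102 + 300\right) 0 = 198 \cdot 0 = 0$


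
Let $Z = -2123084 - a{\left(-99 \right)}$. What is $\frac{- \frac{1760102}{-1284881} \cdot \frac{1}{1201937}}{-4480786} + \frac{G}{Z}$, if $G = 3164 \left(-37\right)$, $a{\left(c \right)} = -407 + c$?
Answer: $\frac{202524245053814722061675}{3671998385722985004026769} \approx 0.055154$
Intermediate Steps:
$G = -117068$
$Z = -2122578$ ($Z = -2123084 - \left(-407 - 99\right) = -2123084 - -506 = -2123084 + 506 = -2122578$)
$\frac{- \frac{1760102}{-1284881} \cdot \frac{1}{1201937}}{-4480786} + \frac{G}{Z} = \frac{- \frac{1760102}{-1284881} \cdot \frac{1}{1201937}}{-4480786} - \frac{117068}{-2122578} = \left(-1760102\right) \left(- \frac{1}{1284881}\right) \frac{1}{1201937} \left(- \frac{1}{4480786}\right) - - \frac{58534}{1061289} = \frac{1760102}{1284881} \cdot \frac{1}{1201937} \left(- \frac{1}{4480786}\right) + \frac{58534}{1061289} = \frac{1760102}{1544346014497} \left(- \frac{1}{4480786}\right) + \frac{58534}{1061289} = - \frac{880051}{3459942000456977321} + \frac{58534}{1061289} = \frac{202524245053814722061675}{3671998385722985004026769}$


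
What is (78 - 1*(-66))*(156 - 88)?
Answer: 9792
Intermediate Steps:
(78 - 1*(-66))*(156 - 88) = (78 + 66)*68 = 144*68 = 9792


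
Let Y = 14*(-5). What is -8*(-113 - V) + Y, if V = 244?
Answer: 2786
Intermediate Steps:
Y = -70
-8*(-113 - V) + Y = -8*(-113 - 1*244) - 70 = -8*(-113 - 244) - 70 = -8*(-357) - 70 = 2856 - 70 = 2786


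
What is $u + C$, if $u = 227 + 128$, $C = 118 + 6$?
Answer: $479$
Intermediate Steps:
$C = 124$
$u = 355$
$u + C = 355 + 124 = 479$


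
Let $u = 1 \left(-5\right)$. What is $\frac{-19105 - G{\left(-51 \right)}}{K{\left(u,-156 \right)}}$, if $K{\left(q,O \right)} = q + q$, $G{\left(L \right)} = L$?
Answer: $\frac{9527}{5} \approx 1905.4$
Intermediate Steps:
$u = -5$
$K{\left(q,O \right)} = 2 q$
$\frac{-19105 - G{\left(-51 \right)}}{K{\left(u,-156 \right)}} = \frac{-19105 - -51}{2 \left(-5\right)} = \frac{-19105 + 51}{-10} = \left(-19054\right) \left(- \frac{1}{10}\right) = \frac{9527}{5}$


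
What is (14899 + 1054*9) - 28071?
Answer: -3686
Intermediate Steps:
(14899 + 1054*9) - 28071 = (14899 + 9486) - 28071 = 24385 - 28071 = -3686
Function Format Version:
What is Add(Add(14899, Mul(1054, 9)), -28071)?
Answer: -3686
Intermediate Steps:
Add(Add(14899, Mul(1054, 9)), -28071) = Add(Add(14899, 9486), -28071) = Add(24385, -28071) = -3686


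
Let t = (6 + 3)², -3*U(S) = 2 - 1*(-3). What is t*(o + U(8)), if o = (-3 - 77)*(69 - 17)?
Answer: -337095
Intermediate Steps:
U(S) = -5/3 (U(S) = -(2 - 1*(-3))/3 = -(2 + 3)/3 = -⅓*5 = -5/3)
o = -4160 (o = -80*52 = -4160)
t = 81 (t = 9² = 81)
t*(o + U(8)) = 81*(-4160 - 5/3) = 81*(-12485/3) = -337095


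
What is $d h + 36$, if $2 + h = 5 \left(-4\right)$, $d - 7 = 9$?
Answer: $-316$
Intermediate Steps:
$d = 16$ ($d = 7 + 9 = 16$)
$h = -22$ ($h = -2 + 5 \left(-4\right) = -2 - 20 = -22$)
$d h + 36 = 16 \left(-22\right) + 36 = -352 + 36 = -316$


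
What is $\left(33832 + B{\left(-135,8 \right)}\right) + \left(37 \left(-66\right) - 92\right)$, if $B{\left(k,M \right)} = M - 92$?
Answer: $31214$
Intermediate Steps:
$B{\left(k,M \right)} = -92 + M$
$\left(33832 + B{\left(-135,8 \right)}\right) + \left(37 \left(-66\right) - 92\right) = \left(33832 + \left(-92 + 8\right)\right) + \left(37 \left(-66\right) - 92\right) = \left(33832 - 84\right) - 2534 = 33748 - 2534 = 31214$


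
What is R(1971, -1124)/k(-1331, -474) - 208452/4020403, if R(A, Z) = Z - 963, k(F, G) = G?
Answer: 8291774813/1905671022 ≈ 4.3511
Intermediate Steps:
R(A, Z) = -963 + Z
R(1971, -1124)/k(-1331, -474) - 208452/4020403 = (-963 - 1124)/(-474) - 208452/4020403 = -2087*(-1/474) - 208452*1/4020403 = 2087/474 - 208452/4020403 = 8291774813/1905671022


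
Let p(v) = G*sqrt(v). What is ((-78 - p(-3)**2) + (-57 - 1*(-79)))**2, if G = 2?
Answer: 1936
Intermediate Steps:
p(v) = 2*sqrt(v)
((-78 - p(-3)**2) + (-57 - 1*(-79)))**2 = ((-78 - (2*sqrt(-3))**2) + (-57 - 1*(-79)))**2 = ((-78 - (2*(I*sqrt(3)))**2) + (-57 + 79))**2 = ((-78 - (2*I*sqrt(3))**2) + 22)**2 = ((-78 - 1*(-12)) + 22)**2 = ((-78 + 12) + 22)**2 = (-66 + 22)**2 = (-44)**2 = 1936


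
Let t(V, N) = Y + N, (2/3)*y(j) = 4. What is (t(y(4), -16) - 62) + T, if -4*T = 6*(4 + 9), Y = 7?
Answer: -181/2 ≈ -90.500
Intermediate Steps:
y(j) = 6 (y(j) = (3/2)*4 = 6)
t(V, N) = 7 + N
T = -39/2 (T = -3*(4 + 9)/2 = -3*13/2 = -¼*78 = -39/2 ≈ -19.500)
(t(y(4), -16) - 62) + T = ((7 - 16) - 62) - 39/2 = (-9 - 62) - 39/2 = -71 - 39/2 = -181/2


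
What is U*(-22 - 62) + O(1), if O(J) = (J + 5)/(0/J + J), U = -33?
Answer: 2778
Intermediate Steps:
O(J) = (5 + J)/J (O(J) = (5 + J)/(0 + J) = (5 + J)/J)
U*(-22 - 62) + O(1) = -33*(-22 - 62) + (5 + 1)/1 = -33*(-84) + 1*6 = 2772 + 6 = 2778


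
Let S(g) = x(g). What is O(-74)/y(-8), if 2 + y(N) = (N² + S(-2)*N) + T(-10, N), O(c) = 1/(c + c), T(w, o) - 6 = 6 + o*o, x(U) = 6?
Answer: -1/13320 ≈ -7.5075e-5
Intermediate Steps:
T(w, o) = 12 + o² (T(w, o) = 6 + (6 + o*o) = 6 + (6 + o²) = 12 + o²)
S(g) = 6
O(c) = 1/(2*c)
y(N) = 10 + 2*N² + 6*N (y(N) = -2 + ((N² + 6*N) + (12 + N²)) = -2 + (12 + 2*N² + 6*N) = 10 + 2*N² + 6*N)
O(-74)/y(-8) = ((½)/(-74))/(10 + 2*(-8)² + 6*(-8)) = ((½)*(-1/74))/(10 + 2*64 - 48) = -1/(148*(10 + 128 - 48)) = -1/148/90 = -1/148*1/90 = -1/13320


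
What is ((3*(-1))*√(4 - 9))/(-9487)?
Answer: 3*I*√5/9487 ≈ 0.00070709*I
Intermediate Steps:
((3*(-1))*√(4 - 9))/(-9487) = -3*I*√5*(-1/9487) = 3*I*√5/9487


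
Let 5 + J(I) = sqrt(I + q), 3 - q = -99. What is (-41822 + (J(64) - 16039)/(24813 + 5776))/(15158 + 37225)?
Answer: -1279309202/1602343587 + sqrt(166)/1602343587 ≈ -0.79840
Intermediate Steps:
q = 102 (q = 3 - 1*(-99) = 3 + 99 = 102)
J(I) = -5 + sqrt(102 + I) (J(I) = -5 + sqrt(I + 102) = -5 + sqrt(102 + I))
(-41822 + (J(64) - 16039)/(24813 + 5776))/(15158 + 37225) = (-41822 + ((-5 + sqrt(102 + 64)) - 16039)/(24813 + 5776))/(15158 + 37225) = (-41822 + ((-5 + sqrt(166)) - 16039)/30589)/52383 = (-41822 + (-16044 + sqrt(166))*(1/30589))*(1/52383) = (-41822 + (-16044/30589 + sqrt(166)/30589))*(1/52383) = (-1279309202/30589 + sqrt(166)/30589)*(1/52383) = -1279309202/1602343587 + sqrt(166)/1602343587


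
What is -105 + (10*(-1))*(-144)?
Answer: 1335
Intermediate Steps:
-105 + (10*(-1))*(-144) = -105 - 10*(-144) = -105 + 1440 = 1335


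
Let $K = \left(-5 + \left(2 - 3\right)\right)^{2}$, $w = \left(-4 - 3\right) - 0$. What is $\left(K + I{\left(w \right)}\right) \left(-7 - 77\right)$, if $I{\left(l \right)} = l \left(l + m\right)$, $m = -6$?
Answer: $-10668$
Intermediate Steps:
$w = -7$ ($w = \left(-4 - 3\right) + 0 = -7 + 0 = -7$)
$I{\left(l \right)} = l \left(-6 + l\right)$ ($I{\left(l \right)} = l \left(l - 6\right) = l \left(-6 + l\right)$)
$K = 36$ ($K = \left(-5 + \left(2 - 3\right)\right)^{2} = \left(-5 - 1\right)^{2} = \left(-6\right)^{2} = 36$)
$\left(K + I{\left(w \right)}\right) \left(-7 - 77\right) = \left(36 - 7 \left(-6 - 7\right)\right) \left(-7 - 77\right) = \left(36 - -91\right) \left(-7 - 77\right) = \left(36 + 91\right) \left(-84\right) = 127 \left(-84\right) = -10668$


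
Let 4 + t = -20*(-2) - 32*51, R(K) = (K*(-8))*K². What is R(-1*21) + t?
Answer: 72492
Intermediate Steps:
R(K) = -8*K³ (R(K) = (-8*K)*K² = -8*K³)
t = -1596 (t = -4 + (-20*(-2) - 32*51) = -4 + (40 - 1632) = -4 - 1592 = -1596)
R(-1*21) + t = -8*(-1*21)³ - 1596 = -8*(-21)³ - 1596 = -8*(-9261) - 1596 = 74088 - 1596 = 72492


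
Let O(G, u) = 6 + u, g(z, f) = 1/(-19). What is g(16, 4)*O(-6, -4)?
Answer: -2/19 ≈ -0.10526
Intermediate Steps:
g(z, f) = -1/19
g(16, 4)*O(-6, -4) = -(6 - 4)/19 = -1/19*2 = -2/19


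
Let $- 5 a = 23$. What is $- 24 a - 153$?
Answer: $- \frac{213}{5} \approx -42.6$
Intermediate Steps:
$a = - \frac{23}{5}$ ($a = \left(- \frac{1}{5}\right) 23 = - \frac{23}{5} \approx -4.6$)
$- 24 a - 153 = \left(-24\right) \left(- \frac{23}{5}\right) - 153 = \frac{552}{5} - 153 = - \frac{213}{5}$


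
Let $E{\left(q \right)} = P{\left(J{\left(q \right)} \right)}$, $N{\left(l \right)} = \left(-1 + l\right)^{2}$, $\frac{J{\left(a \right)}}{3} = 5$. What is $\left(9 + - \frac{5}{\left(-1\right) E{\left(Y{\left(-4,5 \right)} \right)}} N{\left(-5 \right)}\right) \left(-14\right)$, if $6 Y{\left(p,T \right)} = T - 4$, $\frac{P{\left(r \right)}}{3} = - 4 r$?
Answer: $-112$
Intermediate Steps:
$J{\left(a \right)} = 15$ ($J{\left(a \right)} = 3 \cdot 5 = 15$)
$P{\left(r \right)} = - 12 r$ ($P{\left(r \right)} = 3 \left(- 4 r\right) = - 12 r$)
$Y{\left(p,T \right)} = - \frac{2}{3} + \frac{T}{6}$ ($Y{\left(p,T \right)} = \frac{T - 4}{6} = \frac{-4 + T}{6} = - \frac{2}{3} + \frac{T}{6}$)
$E{\left(q \right)} = -180$ ($E{\left(q \right)} = \left(-12\right) 15 = -180$)
$\left(9 + - \frac{5}{\left(-1\right) E{\left(Y{\left(-4,5 \right)} \right)}} N{\left(-5 \right)}\right) \left(-14\right) = \left(9 + - \frac{5}{\left(-1\right) \left(-180\right)} \left(-1 - 5\right)^{2}\right) \left(-14\right) = \left(9 + - \frac{5}{180} \left(-6\right)^{2}\right) \left(-14\right) = \left(9 + \left(-5\right) \frac{1}{180} \cdot 36\right) \left(-14\right) = \left(9 - 1\right) \left(-14\right) = 8 \left(-14\right) = -112$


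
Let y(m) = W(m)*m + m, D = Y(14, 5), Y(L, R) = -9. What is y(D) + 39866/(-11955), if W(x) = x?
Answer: 820894/11955 ≈ 68.665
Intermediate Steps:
D = -9
y(m) = m + m² (y(m) = m*m + m = m² + m = m + m²)
y(D) + 39866/(-11955) = -9*(1 - 9) + 39866/(-11955) = -9*(-8) + 39866*(-1/11955) = 72 - 39866/11955 = 820894/11955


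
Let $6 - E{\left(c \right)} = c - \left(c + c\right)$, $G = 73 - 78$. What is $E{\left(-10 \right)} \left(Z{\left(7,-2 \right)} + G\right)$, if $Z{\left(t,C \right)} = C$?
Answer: $28$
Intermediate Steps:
$G = -5$
$E{\left(c \right)} = 6 + c$ ($E{\left(c \right)} = 6 - \left(c - \left(c + c\right)\right) = 6 - \left(c - 2 c\right) = 6 - - c = 6 + c$)
$E{\left(-10 \right)} \left(Z{\left(7,-2 \right)} + G\right) = \left(6 - 10\right) \left(-2 - 5\right) = \left(-4\right) \left(-7\right) = 28$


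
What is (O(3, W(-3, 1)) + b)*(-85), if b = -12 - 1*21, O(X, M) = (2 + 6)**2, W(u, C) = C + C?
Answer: -2635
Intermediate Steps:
W(u, C) = 2*C
O(X, M) = 64 (O(X, M) = 8**2 = 64)
b = -33 (b = -12 - 21 = -33)
(O(3, W(-3, 1)) + b)*(-85) = (64 - 33)*(-85) = 31*(-85) = -2635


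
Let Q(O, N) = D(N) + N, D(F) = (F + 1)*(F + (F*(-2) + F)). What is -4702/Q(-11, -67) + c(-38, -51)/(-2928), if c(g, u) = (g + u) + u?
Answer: 3444209/49044 ≈ 70.227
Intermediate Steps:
c(g, u) = g + 2*u
D(F) = 0 (D(F) = (1 + F)*(F + (-2*F + F)) = (1 + F)*(F - F) = (1 + F)*0 = 0)
Q(O, N) = N (Q(O, N) = 0 + N = N)
-4702/Q(-11, -67) + c(-38, -51)/(-2928) = -4702/(-67) + (-38 + 2*(-51))/(-2928) = -4702*(-1/67) + (-38 - 102)*(-1/2928) = 4702/67 - 140*(-1/2928) = 4702/67 + 35/732 = 3444209/49044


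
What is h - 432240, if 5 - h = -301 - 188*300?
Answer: -375534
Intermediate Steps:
h = 56706 (h = 5 - (-301 - 188*300) = 5 - (-301 - 56400) = 5 - 1*(-56701) = 5 + 56701 = 56706)
h - 432240 = 56706 - 432240 = -375534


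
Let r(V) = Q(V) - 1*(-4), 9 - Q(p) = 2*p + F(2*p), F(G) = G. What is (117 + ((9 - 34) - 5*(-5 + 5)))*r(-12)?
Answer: 5612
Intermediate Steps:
Q(p) = 9 - 4*p (Q(p) = 9 - (2*p + 2*p) = 9 - 4*p)
r(V) = 13 - 4*V (r(V) = (9 - 4*V) - 1*(-4) = (9 - 4*V) + 4 = 13 - 4*V)
(117 + ((9 - 34) - 5*(-5 + 5)))*r(-12) = (117 + ((9 - 34) - 5*(-5 + 5)))*(13 - 4*(-12)) = (117 + (-25 - 5*0))*(13 + 48) = (117 + (-25 + 0))*61 = (117 - 25)*61 = 92*61 = 5612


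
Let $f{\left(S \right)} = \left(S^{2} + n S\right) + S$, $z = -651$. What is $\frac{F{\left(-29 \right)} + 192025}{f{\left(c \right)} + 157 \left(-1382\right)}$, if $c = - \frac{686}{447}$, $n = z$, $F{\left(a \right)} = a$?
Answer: $- \frac{19181264382}{21576785035} \approx -0.88898$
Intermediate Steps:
$n = -651$
$c = - \frac{686}{447}$ ($c = \left(-686\right) \frac{1}{447} = - \frac{686}{447} \approx -1.5347$)
$f{\left(S \right)} = S^{2} - 650 S$ ($f{\left(S \right)} = \left(S^{2} - 651 S\right) + S = S^{2} - 650 S$)
$\frac{F{\left(-29 \right)} + 192025}{f{\left(c \right)} + 157 \left(-1382\right)} = \frac{-29 + 192025}{- \frac{686 \left(-650 - \frac{686}{447}\right)}{447} + 157 \left(-1382\right)} = \frac{191996}{\left(- \frac{686}{447}\right) \left(- \frac{291236}{447}\right) - 216974} = \frac{191996}{\frac{199787896}{199809} - 216974} = \frac{191996}{- \frac{43153570070}{199809}} = 191996 \left(- \frac{199809}{43153570070}\right) = - \frac{19181264382}{21576785035}$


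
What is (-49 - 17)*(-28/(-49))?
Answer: -264/7 ≈ -37.714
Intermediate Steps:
(-49 - 17)*(-28/(-49)) = -(-1848)*(-1)/49 = -66*4/7 = -264/7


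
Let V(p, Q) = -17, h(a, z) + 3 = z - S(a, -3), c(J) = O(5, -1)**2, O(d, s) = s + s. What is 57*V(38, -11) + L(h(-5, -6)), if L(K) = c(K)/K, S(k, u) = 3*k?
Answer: -2905/3 ≈ -968.33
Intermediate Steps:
O(d, s) = 2*s
c(J) = 4 (c(J) = (2*(-1))**2 = (-2)**2 = 4)
h(a, z) = -3 + z - 3*a (h(a, z) = -3 + (z - 3*a) = -3 + z - 3*a)
L(K) = 4/K
57*V(38, -11) + L(h(-5, -6)) = 57*(-17) + 4/(-3 - 6 - 3*(-5)) = -969 + 4/(-3 - 6 + 15) = -969 + 4/6 = -969 + 4*(1/6) = -969 + 2/3 = -2905/3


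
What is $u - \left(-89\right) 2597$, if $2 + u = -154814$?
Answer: $76317$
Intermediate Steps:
$u = -154816$ ($u = -2 - 154814 = -154816$)
$u - \left(-89\right) 2597 = -154816 - \left(-89\right) 2597 = -154816 - -231133 = -154816 + 231133 = 76317$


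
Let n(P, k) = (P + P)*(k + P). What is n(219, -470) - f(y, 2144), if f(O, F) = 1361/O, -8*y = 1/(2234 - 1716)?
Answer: 5530046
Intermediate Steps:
y = -1/4144 (y = -1/(8*(2234 - 1716)) = -⅛/518 = -⅛*1/518 = -1/4144 ≈ -0.00024131)
n(P, k) = 2*P*(P + k) (n(P, k) = (2*P)*(P + k) = 2*P*(P + k))
n(219, -470) - f(y, 2144) = 2*219*(219 - 470) - 1361/(-1/4144) = 2*219*(-251) - 1361*(-4144) = -109938 - 1*(-5639984) = -109938 + 5639984 = 5530046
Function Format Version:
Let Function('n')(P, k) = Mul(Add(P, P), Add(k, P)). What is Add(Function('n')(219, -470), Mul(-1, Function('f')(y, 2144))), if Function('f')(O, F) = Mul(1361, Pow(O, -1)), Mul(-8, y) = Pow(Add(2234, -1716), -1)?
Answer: 5530046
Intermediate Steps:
y = Rational(-1, 4144) (y = Mul(Rational(-1, 8), Pow(Add(2234, -1716), -1)) = Mul(Rational(-1, 8), Pow(518, -1)) = Mul(Rational(-1, 8), Rational(1, 518)) = Rational(-1, 4144) ≈ -0.00024131)
Function('n')(P, k) = Mul(2, P, Add(P, k)) (Function('n')(P, k) = Mul(Mul(2, P), Add(P, k)) = Mul(2, P, Add(P, k)))
Add(Function('n')(219, -470), Mul(-1, Function('f')(y, 2144))) = Add(Mul(2, 219, Add(219, -470)), Mul(-1, Mul(1361, Pow(Rational(-1, 4144), -1)))) = Add(Mul(2, 219, -251), Mul(-1, Mul(1361, -4144))) = Add(-109938, Mul(-1, -5639984)) = Add(-109938, 5639984) = 5530046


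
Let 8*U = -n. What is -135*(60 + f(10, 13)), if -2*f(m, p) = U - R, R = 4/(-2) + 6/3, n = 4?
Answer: -32535/4 ≈ -8133.8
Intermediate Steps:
R = 0 (R = 4*(-½) + 6*(⅓) = -2 + 2 = 0)
U = -½ (U = (-1*4)/8 = (⅛)*(-4) = -½ ≈ -0.50000)
f(m, p) = ¼ (f(m, p) = -(-½ - 1*0)/2 = -(-½ + 0)/2 = -½*(-½) = ¼)
-135*(60 + f(10, 13)) = -135*(60 + ¼) = -135*241/4 = -32535/4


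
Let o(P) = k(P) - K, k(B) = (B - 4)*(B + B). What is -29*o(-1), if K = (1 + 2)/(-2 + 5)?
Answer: -261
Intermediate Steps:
K = 1 (K = 3/3 = 3*(1/3) = 1)
k(B) = 2*B*(-4 + B) (k(B) = (-4 + B)*(2*B) = 2*B*(-4 + B))
o(P) = -1 + 2*P*(-4 + P) (o(P) = 2*P*(-4 + P) - 1*1 = 2*P*(-4 + P) - 1 = -1 + 2*P*(-4 + P))
-29*o(-1) = -29*(-1 + 2*(-1)*(-4 - 1)) = -29*(-1 + 2*(-1)*(-5)) = -29*(-1 + 10) = -29*9 = -261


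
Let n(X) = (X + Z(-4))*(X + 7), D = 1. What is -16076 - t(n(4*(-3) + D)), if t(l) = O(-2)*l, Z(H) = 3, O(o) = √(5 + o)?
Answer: -16076 - 32*√3 ≈ -16131.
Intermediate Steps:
n(X) = (3 + X)*(7 + X) (n(X) = (X + 3)*(X + 7) = (3 + X)*(7 + X))
t(l) = l*√3 (t(l) = √(5 - 2)*l = √3*l = l*√3)
-16076 - t(n(4*(-3) + D)) = -16076 - (21 + (4*(-3) + 1)² + 10*(4*(-3) + 1))*√3 = -16076 - (21 + (-12 + 1)² + 10*(-12 + 1))*√3 = -16076 - (21 + (-11)² + 10*(-11))*√3 = -16076 - (21 + 121 - 110)*√3 = -16076 - 32*√3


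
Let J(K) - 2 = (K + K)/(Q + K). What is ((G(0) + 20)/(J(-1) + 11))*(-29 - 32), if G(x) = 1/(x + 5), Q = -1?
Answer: -6161/70 ≈ -88.014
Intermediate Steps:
J(K) = 2 + 2*K/(-1 + K) (J(K) = 2 + (K + K)/(-1 + K) = 2 + (2*K)/(-1 + K) = 2 + 2*K/(-1 + K))
G(x) = 1/(5 + x)
((G(0) + 20)/(J(-1) + 11))*(-29 - 32) = ((1/(5 + 0) + 20)/(2*(-1 + 2*(-1))/(-1 - 1) + 11))*(-29 - 32) = ((1/5 + 20)/(2*(-1 - 2)/(-2) + 11))*(-61) = ((⅕ + 20)/(2*(-½)*(-3) + 11))*(-61) = (101/(5*(3 + 11)))*(-61) = ((101/5)/14)*(-61) = ((101/5)*(1/14))*(-61) = (101/70)*(-61) = -6161/70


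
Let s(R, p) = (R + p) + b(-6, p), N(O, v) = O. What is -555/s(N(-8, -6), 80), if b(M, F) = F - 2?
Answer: -37/10 ≈ -3.7000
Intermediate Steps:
b(M, F) = -2 + F
s(R, p) = -2 + R + 2*p (s(R, p) = (R + p) + (-2 + p) = -2 + R + 2*p)
-555/s(N(-8, -6), 80) = -555/(-2 - 8 + 2*80) = -555/(-2 - 8 + 160) = -555/150 = -555*1/150 = -37/10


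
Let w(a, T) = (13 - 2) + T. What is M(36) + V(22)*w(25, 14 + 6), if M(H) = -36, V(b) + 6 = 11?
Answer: 119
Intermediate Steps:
V(b) = 5 (V(b) = -6 + 11 = 5)
w(a, T) = 11 + T
M(36) + V(22)*w(25, 14 + 6) = -36 + 5*(11 + (14 + 6)) = -36 + 5*(11 + 20) = -36 + 5*31 = -36 + 155 = 119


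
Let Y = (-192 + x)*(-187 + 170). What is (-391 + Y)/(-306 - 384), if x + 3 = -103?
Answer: -935/138 ≈ -6.7754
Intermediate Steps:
x = -106 (x = -3 - 103 = -106)
Y = 5066 (Y = (-192 - 106)*(-187 + 170) = -298*(-17) = 5066)
(-391 + Y)/(-306 - 384) = (-391 + 5066)/(-306 - 384) = 4675/(-690) = 4675*(-1/690) = -935/138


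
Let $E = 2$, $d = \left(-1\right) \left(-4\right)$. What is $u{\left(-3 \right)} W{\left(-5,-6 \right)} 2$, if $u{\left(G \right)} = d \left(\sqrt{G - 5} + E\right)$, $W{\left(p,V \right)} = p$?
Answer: $-80 - 80 i \sqrt{2} \approx -80.0 - 113.14 i$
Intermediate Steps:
$d = 4$
$u{\left(G \right)} = 8 + 4 \sqrt{-5 + G}$ ($u{\left(G \right)} = 4 \left(\sqrt{G - 5} + 2\right) = 4 \left(\sqrt{-5 + G} + 2\right) = 4 \left(2 + \sqrt{-5 + G}\right) = 8 + 4 \sqrt{-5 + G}$)
$u{\left(-3 \right)} W{\left(-5,-6 \right)} 2 = \left(8 + 4 \sqrt{-5 - 3}\right) \left(-5\right) 2 = \left(8 + 4 \sqrt{-8}\right) \left(-5\right) 2 = \left(8 + 4 \cdot 2 i \sqrt{2}\right) \left(-5\right) 2 = \left(8 + 8 i \sqrt{2}\right) \left(-5\right) 2 = \left(-40 - 40 i \sqrt{2}\right) 2 = -80 - 80 i \sqrt{2}$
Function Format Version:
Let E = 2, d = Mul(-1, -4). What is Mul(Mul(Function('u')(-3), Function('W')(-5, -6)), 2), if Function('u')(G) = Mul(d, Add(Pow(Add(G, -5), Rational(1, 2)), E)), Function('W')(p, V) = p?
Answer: Add(-80, Mul(-80, I, Pow(2, Rational(1, 2)))) ≈ Add(-80.000, Mul(-113.14, I))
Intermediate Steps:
d = 4
Function('u')(G) = Add(8, Mul(4, Pow(Add(-5, G), Rational(1, 2)))) (Function('u')(G) = Mul(4, Add(Pow(Add(G, -5), Rational(1, 2)), 2)) = Mul(4, Add(Pow(Add(-5, G), Rational(1, 2)), 2)) = Mul(4, Add(2, Pow(Add(-5, G), Rational(1, 2)))) = Add(8, Mul(4, Pow(Add(-5, G), Rational(1, 2)))))
Mul(Mul(Function('u')(-3), Function('W')(-5, -6)), 2) = Mul(Mul(Add(8, Mul(4, Pow(Add(-5, -3), Rational(1, 2)))), -5), 2) = Mul(Mul(Add(8, Mul(4, Pow(-8, Rational(1, 2)))), -5), 2) = Mul(Mul(Add(8, Mul(4, Mul(2, I, Pow(2, Rational(1, 2))))), -5), 2) = Mul(Mul(Add(8, Mul(8, I, Pow(2, Rational(1, 2)))), -5), 2) = Mul(Add(-40, Mul(-40, I, Pow(2, Rational(1, 2)))), 2) = Add(-80, Mul(-80, I, Pow(2, Rational(1, 2))))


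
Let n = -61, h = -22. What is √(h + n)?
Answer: I*√83 ≈ 9.1104*I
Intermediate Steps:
√(h + n) = √(-22 - 61) = √(-83) = I*√83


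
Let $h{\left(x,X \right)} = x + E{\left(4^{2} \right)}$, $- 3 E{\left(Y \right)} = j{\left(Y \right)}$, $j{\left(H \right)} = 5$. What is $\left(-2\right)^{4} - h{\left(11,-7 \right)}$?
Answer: $\frac{20}{3} \approx 6.6667$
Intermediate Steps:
$E{\left(Y \right)} = - \frac{5}{3}$ ($E{\left(Y \right)} = \left(- \frac{1}{3}\right) 5 = - \frac{5}{3}$)
$h{\left(x,X \right)} = - \frac{5}{3} + x$ ($h{\left(x,X \right)} = x - \frac{5}{3} = - \frac{5}{3} + x$)
$\left(-2\right)^{4} - h{\left(11,-7 \right)} = \left(-2\right)^{4} - \left(- \frac{5}{3} + 11\right) = 16 - \frac{28}{3} = \frac{20}{3}$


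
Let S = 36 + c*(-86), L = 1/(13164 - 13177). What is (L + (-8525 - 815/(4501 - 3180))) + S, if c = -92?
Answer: -9920737/17173 ≈ -577.69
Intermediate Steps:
L = -1/13 (L = 1/(-13) = -1/13 ≈ -0.076923)
S = 7948 (S = 36 - 92*(-86) = 36 + 7912 = 7948)
(L + (-8525 - 815/(4501 - 3180))) + S = (-1/13 + (-8525 - 815/(4501 - 3180))) + 7948 = (-1/13 + (-8525 - 815/1321)) + 7948 = (-1/13 - 11262340/1321) + 7948 = -146411741/17173 + 7948 = -9920737/17173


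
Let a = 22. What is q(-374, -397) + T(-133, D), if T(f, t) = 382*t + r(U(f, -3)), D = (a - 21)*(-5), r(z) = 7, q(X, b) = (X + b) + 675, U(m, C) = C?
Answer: -1999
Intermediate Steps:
q(X, b) = 675 + X + b
D = -5 (D = (22 - 21)*(-5) = 1*(-5) = -5)
T(f, t) = 7 + 382*t (T(f, t) = 382*t + 7 = 7 + 382*t)
q(-374, -397) + T(-133, D) = (675 - 374 - 397) + (7 + 382*(-5)) = -96 + (7 - 1910) = -96 - 1903 = -1999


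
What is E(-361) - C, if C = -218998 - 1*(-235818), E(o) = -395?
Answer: -17215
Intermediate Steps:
C = 16820 (C = -218998 + 235818 = 16820)
E(-361) - C = -395 - 1*16820 = -395 - 16820 = -17215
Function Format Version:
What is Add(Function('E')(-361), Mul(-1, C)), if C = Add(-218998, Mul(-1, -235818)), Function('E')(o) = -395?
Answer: -17215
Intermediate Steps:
C = 16820 (C = Add(-218998, 235818) = 16820)
Add(Function('E')(-361), Mul(-1, C)) = Add(-395, Mul(-1, 16820)) = Add(-395, -16820) = -17215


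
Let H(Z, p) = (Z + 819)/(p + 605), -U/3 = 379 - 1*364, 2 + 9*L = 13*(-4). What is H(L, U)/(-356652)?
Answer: -271/66575040 ≈ -4.0706e-6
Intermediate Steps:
L = -6 (L = -2/9 + (13*(-4))/9 = -2/9 + (⅑)*(-52) = -2/9 - 52/9 = -6)
U = -45 (U = -3*(379 - 1*364) = -3*(379 - 364) = -3*15 = -45)
H(Z, p) = (819 + Z)/(605 + p)
H(L, U)/(-356652) = ((819 - 6)/(605 - 45))/(-356652) = (813/560)*(-1/356652) = -271/66575040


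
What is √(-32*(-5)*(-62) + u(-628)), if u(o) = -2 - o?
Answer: I*√9294 ≈ 96.405*I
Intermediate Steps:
√(-32*(-5)*(-62) + u(-628)) = √(-32*(-5)*(-62) + (-2 - 1*(-628))) = √(160*(-62) + (-2 + 628)) = √(-9920 + 626) = √(-9294) = I*√9294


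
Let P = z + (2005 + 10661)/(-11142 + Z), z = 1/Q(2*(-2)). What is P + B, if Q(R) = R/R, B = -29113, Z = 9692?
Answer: -21112533/725 ≈ -29121.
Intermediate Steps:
Q(R) = 1
z = 1 (z = 1/1 = 1)
P = -5608/725 (P = 1 + (2005 + 10661)/(-11142 + 9692) = 1 + 12666/(-1450) = 1 + 12666*(-1/1450) = 1 - 6333/725 = -5608/725 ≈ -7.7352)
P + B = -5608/725 - 29113 = -21112533/725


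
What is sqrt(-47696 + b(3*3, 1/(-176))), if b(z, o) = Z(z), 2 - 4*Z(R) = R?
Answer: 3*I*sqrt(21199)/2 ≈ 218.4*I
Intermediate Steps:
Z(R) = 1/2 - R/4
b(z, o) = 1/2 - z/4
sqrt(-47696 + b(3*3, 1/(-176))) = sqrt(-47696 + (1/2 - 3*3/4)) = sqrt(-47696 + (1/2 - 1/4*9)) = sqrt(-47696 + (1/2 - 9/4)) = sqrt(-47696 - 7/4) = sqrt(-190791/4) = 3*I*sqrt(21199)/2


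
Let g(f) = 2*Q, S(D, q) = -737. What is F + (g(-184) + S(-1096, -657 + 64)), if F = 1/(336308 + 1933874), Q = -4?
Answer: -1691285589/2270182 ≈ -745.00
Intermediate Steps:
g(f) = -8 (g(f) = 2*(-4) = -8)
F = 1/2270182 ≈ 4.4049e-7
F + (g(-184) + S(-1096, -657 + 64)) = 1/2270182 + (-8 - 737) = 1/2270182 - 745 = -1691285589/2270182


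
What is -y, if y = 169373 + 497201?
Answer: -666574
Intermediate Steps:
y = 666574
-y = -1*666574 = -666574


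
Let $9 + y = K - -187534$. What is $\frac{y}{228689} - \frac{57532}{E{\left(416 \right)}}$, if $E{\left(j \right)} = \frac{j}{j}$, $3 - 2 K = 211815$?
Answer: $- \frac{13156853929}{228689} \approx -57532.0$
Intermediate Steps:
$K = -105906$ ($K = \frac{3}{2} - \frac{211815}{2} = -105906$)
$y = 81619$ ($y = -9 - -81628 = -9 + \left(-105906 + 187534\right) = -9 + 81628 = 81619$)
$E{\left(j \right)} = 1$
$\frac{y}{228689} - \frac{57532}{E{\left(416 \right)}} = \frac{81619}{228689} - \frac{57532}{1} = 81619 \cdot \frac{1}{228689} - 57532 = \frac{81619}{228689} - 57532 = - \frac{13156853929}{228689}$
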